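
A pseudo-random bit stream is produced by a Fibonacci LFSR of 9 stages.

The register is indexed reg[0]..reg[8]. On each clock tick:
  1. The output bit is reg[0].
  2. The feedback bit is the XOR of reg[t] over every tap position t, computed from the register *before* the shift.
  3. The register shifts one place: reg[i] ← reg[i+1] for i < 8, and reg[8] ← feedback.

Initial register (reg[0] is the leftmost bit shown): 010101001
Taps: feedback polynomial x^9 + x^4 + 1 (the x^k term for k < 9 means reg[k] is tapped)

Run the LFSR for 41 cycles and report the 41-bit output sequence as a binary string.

01010100100011100011011010101110001001100

step | reg (before) | out | fb
   0 | 010101001 | 0 | 0
   1 | 101010010 | 1 | 0
   2 | 010100100 | 0 | 0
   3 | 101001000 | 1 | 1
   4 | 010010001 | 0 | 1
   5 | 100100011 | 1 | 1
   6 | 001000111 | 0 | 0
   7 | 010001110 | 0 | 0
   8 | 100011100 | 1 | 0
   9 | 000111000 | 0 | 1
  10 | 001110001 | 0 | 1
  11 | 011100011 | 0 | 0
  12 | 111000110 | 1 | 1
  13 | 110001101 | 1 | 1
  14 | 100011011 | 1 | 0
  15 | 000110110 | 0 | 1
  16 | 001101101 | 0 | 0
  17 | 011011010 | 0 | 1
  18 | 110110101 | 1 | 0
  19 | 101101010 | 1 | 1
  20 | 011010101 | 0 | 1
  21 | 110101011 | 1 | 1
  22 | 101010111 | 1 | 0
  23 | 010101110 | 0 | 0
  24 | 101011100 | 1 | 0
  25 | 010111000 | 0 | 1
  26 | 101110001 | 1 | 0
  27 | 011100010 | 0 | 0
  28 | 111000100 | 1 | 1
  29 | 110001001 | 1 | 1
  30 | 100010011 | 1 | 0
  31 | 000100110 | 0 | 0
  32 | 001001100 | 0 | 0
  33 | 010011000 | 0 | 1
  34 | 100110001 | 1 | 0
  35 | 001100010 | 0 | 0
  36 | 011000100 | 0 | 0
  37 | 110001000 | 1 | 1
  38 | 100010001 | 1 | 0
  39 | 000100010 | 0 | 0
  40 | 001000100 | 0 | 0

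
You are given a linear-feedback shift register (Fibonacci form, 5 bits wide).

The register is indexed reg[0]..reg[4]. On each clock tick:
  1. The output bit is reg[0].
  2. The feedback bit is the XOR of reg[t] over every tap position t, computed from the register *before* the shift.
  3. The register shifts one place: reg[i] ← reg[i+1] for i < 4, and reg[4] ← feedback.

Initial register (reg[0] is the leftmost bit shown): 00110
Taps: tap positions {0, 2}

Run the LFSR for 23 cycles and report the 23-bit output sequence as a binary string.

00110111010100001001011

step | reg (before) | out | fb
   0 | 00110 | 0 | 1
   1 | 01101 | 0 | 1
   2 | 11011 | 1 | 1
   3 | 10111 | 1 | 0
   4 | 01110 | 0 | 1
   5 | 11101 | 1 | 0
   6 | 11010 | 1 | 1
   7 | 10101 | 1 | 0
   8 | 01010 | 0 | 0
   9 | 10100 | 1 | 0
  10 | 01000 | 0 | 0
  11 | 10000 | 1 | 1
  12 | 00001 | 0 | 0
  13 | 00010 | 0 | 0
  14 | 00100 | 0 | 1
  15 | 01001 | 0 | 0
  16 | 10010 | 1 | 1
  17 | 00101 | 0 | 1
  18 | 01011 | 0 | 0
  19 | 10110 | 1 | 0
  20 | 01100 | 0 | 1
  21 | 11001 | 1 | 1
  22 | 10011 | 1 | 1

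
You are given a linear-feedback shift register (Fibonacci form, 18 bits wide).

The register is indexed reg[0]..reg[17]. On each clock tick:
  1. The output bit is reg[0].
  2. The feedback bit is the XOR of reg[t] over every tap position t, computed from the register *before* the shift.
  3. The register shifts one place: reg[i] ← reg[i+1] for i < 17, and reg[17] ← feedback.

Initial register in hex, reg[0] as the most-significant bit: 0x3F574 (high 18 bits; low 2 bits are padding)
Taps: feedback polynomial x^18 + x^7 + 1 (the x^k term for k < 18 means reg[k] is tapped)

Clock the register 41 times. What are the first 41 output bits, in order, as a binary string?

tick  register→output (feedback)
  0  001111110101011101→0 (1)
  1  011111101010111011→0 (0)
  2  111111010101110110→1 (0)
  3  111110101011101100→1 (1)
  4  111101010111011001→1 (0)
  5  111010101110110010→1 (1)
  6  110101011101100101→1 (0)
  7  101010111011001010→1 (0)
  8  010101110110010100→0 (1)
  9  101011101100101001→1 (1)
 10  010111011001010011→0 (1)
 11  101110110010100111→1 (0)
 12  011101100101001110→0 (0)
 13  111011001010011100→1 (1)
 14  110110010100111001→1 (0)
 15  101100101001110010→1 (1)
 16  011001010011100101→0 (1)
 17  110010100111001011→1 (1)
 18  100101001110010111→1 (1)
 19  001010011100101111→0 (1)
 20  010100111001011111→0 (1)
 21  101001110010111111→1 (0)
 22  010011100101111110→0 (0)
 23  100111001011111100→1 (1)
 24  001110010111111001→0 (1)
 25  011100101111110011→0 (0)
 26  111001011111100110→1 (0)
 27  110010111111001100→1 (0)
 28  100101111110011000→1 (0)
 29  001011111100110000→0 (1)
 30  010111111001100001→0 (1)
 31  101111110011000011→1 (0)
 32  011111100110000110→0 (0)
 33  111111001100001100→1 (1)
 34  111110011000011001→1 (0)
 35  111100110000110010→1 (0)
 36  111001100001100100→1 (1)
 37  110011000011001001→1 (1)
 38  100110000110010011→1 (1)
 39  001100001100100111→0 (0)
 40  011000011001001110→0 (1)

00111111010101110110010100111001011111100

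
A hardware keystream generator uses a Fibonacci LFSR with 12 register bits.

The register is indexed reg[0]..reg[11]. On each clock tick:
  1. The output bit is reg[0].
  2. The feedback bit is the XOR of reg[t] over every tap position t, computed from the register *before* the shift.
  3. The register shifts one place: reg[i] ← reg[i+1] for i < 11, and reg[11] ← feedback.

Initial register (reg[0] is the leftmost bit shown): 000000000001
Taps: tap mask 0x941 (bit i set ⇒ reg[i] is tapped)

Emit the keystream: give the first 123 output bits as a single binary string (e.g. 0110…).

000000000001111011100111111101001011101111101100100001110011101000101110101000111001011000000001101010000010111101110000001

step | reg (before) | out | fb
   0 | 000000000001 | 0 | 1
   1 | 000000000011 | 0 | 1
   2 | 000000000111 | 0 | 1
   3 | 000000001111 | 0 | 0
   4 | 000000011110 | 0 | 1
   5 | 000000111101 | 0 | 1
   6 | 000001111011 | 0 | 1
   7 | 000011110111 | 0 | 0
   8 | 000111101110 | 0 | 0
   9 | 001111011100 | 0 | 1
  10 | 011110111001 | 0 | 1
  11 | 111101110011 | 1 | 1
  12 | 111011100111 | 1 | 1
  13 | 110111001111 | 1 | 1
  14 | 101110011111 | 1 | 1
  15 | 011100111111 | 0 | 1
  16 | 111001111111 | 1 | 0
  17 | 110011111110 | 1 | 1
  18 | 100111111101 | 1 | 0
  19 | 001111111010 | 0 | 0
  20 | 011111110100 | 0 | 1
  21 | 111111101001 | 1 | 0
  22 | 111111010010 | 1 | 1
  23 | 111110100101 | 1 | 1
  24 | 111101001011 | 1 | 1
  25 | 111010010111 | 1 | 0
  26 | 110100101110 | 1 | 1
  27 | 101001011101 | 1 | 1
  28 | 010010111011 | 0 | 1
  29 | 100101110111 | 1 | 1
  30 | 001011101111 | 0 | 1
  31 | 010111011111 | 0 | 0
  32 | 101110111110 | 1 | 1
  33 | 011101111101 | 0 | 1
  34 | 111011111011 | 1 | 0
  35 | 110111110110 | 1 | 0
  36 | 101111101100 | 1 | 1
  37 | 011111011001 | 0 | 0
  38 | 111110110010 | 1 | 0
  39 | 111101100100 | 1 | 0
  40 | 111011001000 | 1 | 0
  41 | 110110010000 | 1 | 1
  42 | 101100100001 | 1 | 1
  43 | 011001000011 | 0 | 1
  44 | 110010000111 | 1 | 0
  45 | 100100001110 | 1 | 0
  46 | 001000011100 | 0 | 1
  47 | 010000111001 | 0 | 1
  48 | 100001110011 | 1 | 1
  49 | 000011100111 | 0 | 0
  50 | 000111001110 | 0 | 1
  51 | 001110011101 | 0 | 0
  52 | 011100111010 | 0 | 0
  53 | 111001110100 | 1 | 0
  54 | 110011101000 | 1 | 1
  55 | 100111010001 | 1 | 0
  56 | 001110100010 | 0 | 1
  57 | 011101000101 | 0 | 1
  58 | 111010001011 | 1 | 1
  59 | 110100010111 | 1 | 0
  60 | 101000101110 | 1 | 1
  61 | 010001011101 | 0 | 0
  62 | 100010111010 | 1 | 1
  63 | 000101110101 | 0 | 0
  64 | 001011101010 | 0 | 0
  65 | 010111010100 | 0 | 0
  66 | 101110101000 | 1 | 1
  67 | 011101010001 | 0 | 1
  68 | 111010100011 | 1 | 1
  69 | 110101000111 | 1 | 0
  70 | 101010001110 | 1 | 0
  71 | 010100011100 | 0 | 1
  72 | 101000111001 | 1 | 0
  73 | 010001110010 | 0 | 1
  74 | 100011100101 | 1 | 1
  75 | 000111001011 | 0 | 0
  76 | 001110010110 | 0 | 0
  77 | 011100101100 | 0 | 0
  78 | 111001011000 | 1 | 0
  79 | 110010110000 | 1 | 0
  80 | 100101100000 | 1 | 0
  81 | 001011000000 | 0 | 0
  82 | 010110000000 | 0 | 0
  83 | 101100000000 | 1 | 1
  84 | 011000000001 | 0 | 1
  85 | 110000000011 | 1 | 0
  86 | 100000000110 | 1 | 1
  87 | 000000001101 | 0 | 0
  88 | 000000011010 | 0 | 1
  89 | 000000110101 | 0 | 0
  90 | 000001101010 | 0 | 0
  91 | 000011010100 | 0 | 0
  92 | 000110101000 | 0 | 0
  93 | 001101010000 | 0 | 0
  94 | 011010100000 | 0 | 1
  95 | 110101000001 | 1 | 0
  96 | 101010000010 | 1 | 1
  97 | 010100000101 | 0 | 1
  98 | 101000001011 | 1 | 1
  99 | 010000010111 | 0 | 1
 100 | 100000101111 | 1 | 0
 101 | 000001011110 | 0 | 1
 102 | 000010111101 | 0 | 1
 103 | 000101111011 | 0 | 1
 104 | 001011110111 | 0 | 0
 105 | 010111101110 | 0 | 0
 106 | 101111011100 | 1 | 0
 107 | 011110111000 | 0 | 0
 108 | 111101110000 | 1 | 0
 109 | 111011100000 | 1 | 0
 110 | 110111000000 | 1 | 1
 111 | 101110000001 | 1 | 0
 112 | 011100000010 | 0 | 0
 113 | 111000000100 | 1 | 1
 114 | 110000001001 | 1 | 1
 115 | 100000010011 | 1 | 0
 116 | 000000100110 | 0 | 1
 117 | 000001001101 | 0 | 0
 118 | 000010011010 | 0 | 1
 119 | 000100110101 | 0 | 0
 120 | 001001101010 | 0 | 0
 121 | 010011010100 | 0 | 0
 122 | 100110101000 | 1 | 1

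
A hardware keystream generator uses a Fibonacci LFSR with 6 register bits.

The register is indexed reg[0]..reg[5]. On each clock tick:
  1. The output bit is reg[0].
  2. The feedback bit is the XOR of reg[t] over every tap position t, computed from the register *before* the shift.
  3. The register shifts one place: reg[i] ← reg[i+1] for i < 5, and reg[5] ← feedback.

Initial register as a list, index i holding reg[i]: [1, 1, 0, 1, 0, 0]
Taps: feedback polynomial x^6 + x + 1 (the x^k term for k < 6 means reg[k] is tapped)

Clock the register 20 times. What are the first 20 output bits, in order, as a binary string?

11010001110010010110

k : reg_k → out_k, fb_k
0: 110100 → 1, fb=0
1: 101000 → 1, fb=1
2: 010001 → 0, fb=1
3: 100011 → 1, fb=1
4: 000111 → 0, fb=0
5: 001110 → 0, fb=0
6: 011100 → 0, fb=1
7: 111001 → 1, fb=0
8: 110010 → 1, fb=0
9: 100100 → 1, fb=1
10: 001001 → 0, fb=0
11: 010010 → 0, fb=1
12: 100101 → 1, fb=1
13: 001011 → 0, fb=0
14: 010110 → 0, fb=1
15: 101101 → 1, fb=1
16: 011011 → 0, fb=1
17: 110111 → 1, fb=0
18: 101110 → 1, fb=1
19: 011101 → 0, fb=1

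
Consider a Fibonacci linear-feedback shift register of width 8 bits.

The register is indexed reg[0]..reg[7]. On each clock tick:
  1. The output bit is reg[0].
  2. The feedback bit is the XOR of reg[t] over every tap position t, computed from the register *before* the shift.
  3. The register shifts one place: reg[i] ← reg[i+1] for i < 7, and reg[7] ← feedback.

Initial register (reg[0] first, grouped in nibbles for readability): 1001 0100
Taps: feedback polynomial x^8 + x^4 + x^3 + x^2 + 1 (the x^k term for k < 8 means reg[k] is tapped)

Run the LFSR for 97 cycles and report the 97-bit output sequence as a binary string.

1001010000100111111110000101111000110100000001000111000100101110000001100100100110111001000001010

tick  register→output (feedback)
  0  10010100→1 (0)
  1  00101000→0 (0)
  2  01010000→0 (1)
  3  10100001→1 (0)
  4  01000010→0 (0)
  5  10000100→1 (1)
  6  00001001→0 (1)
  7  00010011→0 (1)
  8  00100111→0 (1)
  9  01001111→0 (1)
 10  10011111→1 (1)
 11  00111111→0 (1)
 12  01111111→0 (1)
 13  11111111→1 (0)
 14  11111110→1 (0)
 15  11111100→1 (0)
 16  11111000→1 (0)
 17  11110000→1 (1)
 18  11100001→1 (0)
 19  11000010→1 (1)
 20  10000101→1 (1)
 21  00001011→0 (1)
 22  00010111→0 (1)
 23  00101111→0 (0)
 24  01011110→0 (0)
 25  10111100→1 (0)
 26  01111000→0 (1)
 27  11110001→1 (1)
 28  11100011→1 (0)
 29  11000110→1 (1)
 30  10001101→1 (0)
 31  00011010→0 (0)
 32  00110100→0 (0)
 33  01101000→0 (0)
 34  11010000→1 (0)
 35  10100000→1 (0)
 36  01000000→0 (0)
 37  10000000→1 (1)
 38  00000001→0 (0)
 39  00000010→0 (0)
 40  00000100→0 (0)
 41  00001000→0 (1)
 42  00010001→0 (1)
 43  00100011→0 (1)
 44  01000111→0 (0)
 45  10001110→1 (0)
 46  00011100→0 (0)
 47  00111000→0 (1)
 48  01110001→0 (0)
 49  11100010→1 (0)
 50  11000100→1 (1)
 51  10001001→1 (0)
 52  00010010→0 (1)
 53  00100101→0 (1)
 54  01001011→0 (1)
 55  10010111→1 (0)
 56  00101110→0 (0)
 57  01011100→0 (0)
 58  10111000→1 (0)
 59  01110000→0 (0)
 60  11100000→1 (0)
 61  11000000→1 (1)
 62  10000001→1 (1)
 63  00000011→0 (0)
 64  00000110→0 (0)
 65  00001100→0 (1)
 66  00011001→0 (0)
 67  00110010→0 (0)
 68  01100100→0 (1)
 69  11001001→1 (0)
 70  10010010→1 (0)
 71  00100100→0 (1)
 72  01001001→0 (1)
 73  10010011→1 (0)
 74  00100110→0 (1)
 75  01001101→0 (1)
 76  10011011→1 (1)
 77  00110111→0 (0)
 78  01101110→0 (0)
 79  11011100→1 (1)
 80  10111001→1 (0)
 81  01110010→0 (0)
 82  11100100→1 (0)
 83  11001000→1 (0)
 84  10010000→1 (0)
 85  00100000→0 (1)
 86  01000001→0 (0)
 87  10000010→1 (1)
 88  00000101→0 (0)
 89  00001010→0 (1)
 90  00010101→0 (1)
 91  00101011→0 (0)
 92  01010110→0 (1)
 93  10101101→1 (1)
 94  01011011→0 (0)
 95  10110110→1 (1)
 96  01101101→0 (0)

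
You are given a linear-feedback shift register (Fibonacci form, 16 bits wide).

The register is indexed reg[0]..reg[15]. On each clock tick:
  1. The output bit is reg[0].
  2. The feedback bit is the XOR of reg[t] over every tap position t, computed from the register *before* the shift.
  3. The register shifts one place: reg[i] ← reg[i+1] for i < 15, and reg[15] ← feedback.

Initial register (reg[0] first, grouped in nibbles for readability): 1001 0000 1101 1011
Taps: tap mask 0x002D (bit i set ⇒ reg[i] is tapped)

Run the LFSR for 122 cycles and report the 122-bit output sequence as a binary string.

10010000110110110100111000000101110001101000010000111000001100100001111100101001011111111110100010000010000111101101100101

step | reg (before) | out | fb
   0 | 1001000011011011 | 1 | 0
   1 | 0010000110110110 | 0 | 1
   2 | 0100001101101101 | 0 | 0
   3 | 1000011011011010 | 1 | 0
   4 | 0000110110110100 | 0 | 1
   5 | 0001101101101001 | 0 | 1
   6 | 0011011011010011 | 0 | 1
   7 | 0110110110100111 | 0 | 0
   8 | 1101101101001110 | 1 | 0
   9 | 1011011010011100 | 1 | 0
  10 | 0110110100111000 | 0 | 0
  11 | 1101101001110000 | 1 | 0
  12 | 1011010011100000 | 1 | 0
  13 | 0110100111000000 | 0 | 1
  14 | 1101001110000001 | 1 | 0
  15 | 1010011100000010 | 1 | 1
  16 | 0100111000000101 | 0 | 1
  17 | 1001110000001011 | 1 | 1
  18 | 0011100000010111 | 0 | 0
  19 | 0111000000101110 | 0 | 0
  20 | 1110000001011100 | 1 | 0
  21 | 1100000010111000 | 1 | 1
  22 | 1000000101110001 | 1 | 1
  23 | 0000001011100011 | 0 | 0
  24 | 0000010111000110 | 0 | 1
  25 | 0000101110001101 | 0 | 0
  26 | 0001011100011010 | 0 | 0
  27 | 0010111000110100 | 0 | 0
  28 | 0101110001101000 | 0 | 0
  29 | 1011100011010000 | 1 | 1
  30 | 0111000110100001 | 0 | 0
  31 | 1110001101000010 | 1 | 0
  32 | 1100011010000100 | 1 | 0
  33 | 1000110100001000 | 1 | 0
  34 | 0001101000010000 | 0 | 1
  35 | 0011010000100001 | 0 | 1
  36 | 0110100001000011 | 0 | 1
  37 | 1101000010000111 | 1 | 0
  38 | 1010000100001110 | 1 | 0
  39 | 0100001000011100 | 0 | 0
  40 | 1000010000111000 | 1 | 0
  41 | 0000100001110000 | 0 | 0
  42 | 0001000011100000 | 0 | 1
  43 | 0010000111000001 | 0 | 1
  44 | 0100001110000011 | 0 | 0
  45 | 1000011100000110 | 1 | 0
  46 | 0000111000001100 | 0 | 1
  47 | 0001110000011001 | 0 | 0
  48 | 0011100000110010 | 0 | 0
  49 | 0111000001100100 | 0 | 0
  50 | 1110000011001000 | 1 | 0
  51 | 1100000110010000 | 1 | 1
  52 | 1000001100100001 | 1 | 1
  53 | 0000011001000011 | 0 | 1
  54 | 0000110010000111 | 0 | 1
  55 | 0001100100001111 | 0 | 1
  56 | 0011001000011111 | 0 | 0
  57 | 0110010000111110 | 0 | 0
  58 | 1100100001111100 | 1 | 1
  59 | 1001000011111001 | 1 | 0
  60 | 0010000111110010 | 0 | 1
  61 | 0100001111100101 | 0 | 0
  62 | 1000011111001010 | 1 | 0
  63 | 0000111110010100 | 0 | 1
  64 | 0001111100101001 | 0 | 0
  65 | 0011111001010010 | 0 | 1
  66 | 0111110010100101 | 0 | 1
  67 | 1111100101001011 | 1 | 1
  68 | 1111001010010111 | 1 | 1
  69 | 1110010100101111 | 1 | 1
  70 | 1100101001011111 | 1 | 1
  71 | 1001010010111111 | 1 | 1
  72 | 0010100101111111 | 0 | 1
  73 | 0101001011111111 | 0 | 1
  74 | 1010010111111111 | 1 | 1
  75 | 0100101111111111 | 0 | 0
  76 | 1001011111111110 | 1 | 1
  77 | 0010111111111101 | 0 | 0
  78 | 0101111111111010 | 0 | 0
  79 | 1011111111110100 | 1 | 0
  80 | 0111111111101000 | 0 | 1
  81 | 1111111111010001 | 1 | 0
  82 | 1111111110100010 | 1 | 0
  83 | 1111111101000100 | 1 | 0
  84 | 1111111010001000 | 1 | 0
  85 | 1111110100010000 | 1 | 0
  86 | 1111101000100000 | 1 | 1
  87 | 1111010001000001 | 1 | 0
  88 | 1110100010000010 | 1 | 0
  89 | 1101000100000100 | 1 | 0
  90 | 1010001000001000 | 1 | 0
  91 | 0100010000010000 | 0 | 1
  92 | 1000100000100001 | 1 | 1
  93 | 0001000001000011 | 0 | 1
  94 | 0010000010000111 | 0 | 1
  95 | 0100000100001111 | 0 | 0
  96 | 1000001000011110 | 1 | 1
  97 | 0000010000111101 | 0 | 1
  98 | 0000100001111011 | 0 | 0
  99 | 0001000011110110 | 0 | 1
 100 | 0010000111101101 | 0 | 1
 101 | 0100001111011011 | 0 | 0
 102 | 1000011110110110 | 1 | 0
 103 | 0000111101101100 | 0 | 1
 104 | 0001111011011001 | 0 | 0
 105 | 0011110110110010 | 0 | 1
 106 | 0111101101100101 | 0 | 0
 107 | 1111011011001010 | 1 | 0
 108 | 1110110110010100 | 1 | 1
 109 | 1101101100101001 | 1 | 0
 110 | 1011011001010010 | 1 | 0
 111 | 0110110010100100 | 0 | 0
 112 | 1101100101001000 | 1 | 0
 113 | 1011001010010000 | 1 | 1
 114 | 0110010100100001 | 0 | 0
 115 | 1100101001000010 | 1 | 1
 116 | 1001010010000101 | 1 | 1
 117 | 0010100100001011 | 0 | 1
 118 | 0101001000010111 | 0 | 1
 119 | 1010010000101111 | 1 | 1
 120 | 0100100001011111 | 0 | 0
 121 | 1001000010111110 | 1 | 0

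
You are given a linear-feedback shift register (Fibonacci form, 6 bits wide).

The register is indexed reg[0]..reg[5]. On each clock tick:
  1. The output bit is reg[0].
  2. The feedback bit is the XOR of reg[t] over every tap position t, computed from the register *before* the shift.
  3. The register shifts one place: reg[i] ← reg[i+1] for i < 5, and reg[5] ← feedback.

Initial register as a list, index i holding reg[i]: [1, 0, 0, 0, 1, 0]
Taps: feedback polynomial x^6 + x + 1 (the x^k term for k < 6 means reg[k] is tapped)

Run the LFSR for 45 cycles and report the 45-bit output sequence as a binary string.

tick  register→output (feedback)
  0  100010→1 (1)
  1  000101→0 (0)
  2  001010→0 (0)
  3  010100→0 (1)
  4  101001→1 (1)
  5  010011→0 (1)
  6  100111→1 (1)
  7  001111→0 (0)
  8  011110→0 (1)
  9  111101→1 (0)
 10  111010→1 (0)
 11  110100→1 (0)
 12  101000→1 (1)
 13  010001→0 (1)
 14  100011→1 (1)
 15  000111→0 (0)
 16  001110→0 (0)
 17  011100→0 (1)
 18  111001→1 (0)
 19  110010→1 (0)
 20  100100→1 (1)
 21  001001→0 (0)
 22  010010→0 (1)
 23  100101→1 (1)
 24  001011→0 (0)
 25  010110→0 (1)
 26  101101→1 (1)
 27  011011→0 (1)
 28  110111→1 (0)
 29  101110→1 (1)
 30  011101→0 (1)
 31  111011→1 (0)
 32  110110→1 (0)
 33  101100→1 (1)
 34  011001→0 (1)
 35  110011→1 (0)
 36  100110→1 (1)
 37  001101→0 (0)
 38  011010→0 (1)
 39  110101→1 (0)
 40  101010→1 (1)
 41  010101→0 (1)
 42  101011→1 (1)
 43  010111→0 (1)
 44  101111→1 (1)

100010100111101000111001001011011101100110101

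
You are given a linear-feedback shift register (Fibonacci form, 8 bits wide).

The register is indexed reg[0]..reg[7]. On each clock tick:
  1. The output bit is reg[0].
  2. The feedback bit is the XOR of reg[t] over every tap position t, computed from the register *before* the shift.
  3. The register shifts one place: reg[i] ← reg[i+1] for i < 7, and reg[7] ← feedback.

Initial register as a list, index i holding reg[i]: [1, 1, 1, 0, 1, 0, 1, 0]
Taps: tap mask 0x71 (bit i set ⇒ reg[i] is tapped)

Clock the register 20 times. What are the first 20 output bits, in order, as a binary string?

step | reg (before) | out | fb
   0 | 11101010 | 1 | 1
   1 | 11010101 | 1 | 0
   2 | 10101010 | 1 | 1
   3 | 01010101 | 0 | 1
   4 | 10101011 | 1 | 1
   5 | 01010111 | 0 | 0
   6 | 10101110 | 1 | 0
   7 | 01011100 | 0 | 0
   8 | 10111000 | 1 | 0
   9 | 01110000 | 0 | 0
  10 | 11100000 | 1 | 1
  11 | 11000001 | 1 | 1
  12 | 10000011 | 1 | 0
  13 | 00000110 | 0 | 0
  14 | 00001100 | 0 | 0
  15 | 00011000 | 0 | 1
  16 | 00110001 | 0 | 0
  17 | 01100010 | 0 | 1
  18 | 11000101 | 1 | 0
  19 | 10001010 | 1 | 1

11101010101110000011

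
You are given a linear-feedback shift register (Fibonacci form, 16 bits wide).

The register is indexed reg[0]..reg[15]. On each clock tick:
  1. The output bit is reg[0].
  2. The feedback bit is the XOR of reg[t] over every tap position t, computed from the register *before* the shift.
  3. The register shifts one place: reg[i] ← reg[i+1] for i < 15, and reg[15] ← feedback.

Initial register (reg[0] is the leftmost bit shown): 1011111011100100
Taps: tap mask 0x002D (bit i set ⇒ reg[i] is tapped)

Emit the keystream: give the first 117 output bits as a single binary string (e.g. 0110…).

tick  register→output (feedback)
  0  1011111011100100→1 (0)
  1  0111110111001000→0 (1)
  2  1111101110010001→1 (1)
  3  1111011100100011→1 (0)
  4  1110111001000110→1 (1)
  5  1101110010001101→1 (1)
  6  1011100100011011→1 (1)
  7  0111001000110111→0 (0)
  8  1110010001101110→1 (1)
  9  1100100011011101→1 (1)
 10  1001000110111011→1 (0)
 11  0010001101110110→0 (1)
 12  0100011011101101→0 (1)
 13  1000110111011011→1 (0)
 14  0001101110110110→0 (1)
 15  0011011101101101→0 (1)
 16  0110111011011011→0 (0)
 17  1101110110110110→1 (1)
 18  1011101101101101→1 (1)
 19  0111011011011011→0 (1)
 20  1110110110110111→1 (1)
 21  1101101101101111→1 (0)
 22  1011011011011110→1 (0)
 23  0110110110111100→0 (0)
 24  1101101101111000→1 (0)
 25  1011011011110000→1 (0)
 26  0110110111100000→0 (0)
 27  1101101111000000→1 (0)
 28  1011011110000000→1 (0)
 29  0110111100000000→0 (0)
 30  1101111000000000→1 (1)
 31  1011110000000001→1 (0)
 32  0111100000000010→0 (0)
 33  1111000000000100→1 (1)
 34  1110000000001001→1 (0)
 35  1100000000010010→1 (1)
 36  1000000000100101→1 (1)
 37  0000000001001011→0 (0)
 38  0000000010010110→0 (0)
 39  0000000100101100→0 (0)
 40  0000001001011000→0 (0)
 41  0000010010110000→0 (1)
 42  0000100101100001→0 (0)
 43  0001001011000010→0 (1)
 44  0010010110000101→0 (0)
 45  0100101100001010→0 (0)
 46  1001011000010100→1 (1)
 47  0010110000101001→0 (0)
 48  0101100001010010→0 (1)
 49  1011000010100101→1 (1)
 50  0110000101001011→0 (1)
 51  1100001010010111→1 (1)
 52  1000010100101111→1 (0)
 53  0000101001011110→0 (0)
 54  0001010010111100→0 (0)
 55  0010100101111000→0 (1)
 56  0101001011110001→0 (1)
 57  1010010111100011→1 (1)
 58  0100101111000111→0 (0)
 59  1001011110001110→1 (1)
 60  0010111100011101→0 (0)
 61  0101111000111010→0 (0)
 62  1011110001110100→1 (0)
 63  0111100011101000→0 (0)
 64  1111000111010000→1 (1)
 65  1110001110100001→1 (0)
 66  1100011101000010→1 (0)
 67  1000111010000100→1 (0)
 68  0001110100001000→0 (0)
 69  0011101000010000→0 (0)
 70  0111010000100000→0 (1)
 71  1110100001000001→1 (0)
 72  1101000010000010→1 (0)
 73  1010000100000100→1 (0)
 74  0100001000001000→0 (0)
 75  1000010000010000→1 (0)
 76  0000100000100000→0 (0)
 77  0001000001000000→0 (1)
 78  0010000010000001→0 (1)
 79  0100000100000011→0 (0)
 80  1000001000000110→1 (1)
 81  0000010000001101→0 (1)
 82  0000100000011011→0 (0)
 83  0001000000110110→0 (1)
 84  0010000001101101→0 (1)
 85  0100000011011011→0 (0)
 86  1000000110110110→1 (1)
 87  0000001101101101→0 (0)
 88  0000011011011010→0 (1)
 89  0000110110110101→0 (1)
 90  0001101101101011→0 (1)
 91  0011011011010111→0 (1)
 92  0110110110101111→0 (0)
 93  1101101101011110→1 (0)
 94  1011011010111100→1 (0)
 95  0110110101111000→0 (0)
 96  1101101011110000→1 (0)
 97  1011010111100000→1 (0)
 98  0110101111000000→0 (1)
 99  1101011110000001→1 (1)
100  1010111100000011→1 (1)
101  0101111000000111→0 (0)
102  1011110000001110→1 (0)
103  0111100000011100→0 (0)
104  1111000000111000→1 (1)
105  1110000001110001→1 (0)
106  1100000011100010→1 (1)
107  1000000111000101→1 (1)
108  0000001110001011→0 (0)
109  0000011100010110→0 (1)
110  0000111000101101→0 (1)
111  0001110001011011→0 (0)
112  0011100010110110→0 (0)
113  0111000101101100→0 (0)
114  1110001011011000→1 (0)
115  1100010110110000→1 (0)
116  1000101101100000→1 (1)

101111101110010001101110110110110111100000000010010110000101001011110001110100001000001000000110110110101111000000111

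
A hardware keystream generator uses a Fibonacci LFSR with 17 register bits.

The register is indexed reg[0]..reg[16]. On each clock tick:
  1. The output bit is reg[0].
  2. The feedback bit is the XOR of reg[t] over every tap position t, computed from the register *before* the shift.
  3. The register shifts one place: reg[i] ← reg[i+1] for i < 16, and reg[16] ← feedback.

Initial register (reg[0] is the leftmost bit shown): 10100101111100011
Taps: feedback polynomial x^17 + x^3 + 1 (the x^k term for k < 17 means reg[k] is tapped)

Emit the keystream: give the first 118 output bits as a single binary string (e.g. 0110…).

tick  register→output (feedback)
  0  10100101111100011→1 (1)
  1  01001011111000111→0 (0)
  2  10010111110001110→1 (0)
  3  00101111100011100→0 (0)
  4  01011111000111000→0 (1)
  5  10111110001110001→1 (0)
  6  01111100011100010→0 (1)
  7  11111000111000101→1 (0)
  8  11110001110001010→1 (0)
  9  11100011100010100→1 (1)
 10  11000111000101001→1 (1)
 11  10001110001010011→1 (1)
 12  00011100010100111→0 (1)
 13  00111000101001111→0 (1)
 14  01110001010011111→0 (1)
 15  11100010100111111→1 (1)
 16  11000101001111111→1 (1)
 17  10001010011111111→1 (1)
 18  00010100111111111→0 (1)
 19  00101001111111111→0 (0)
 20  01010011111111110→0 (1)
 21  10100111111111101→1 (1)
 22  01001111111111011→0 (0)
 23  10011111111110110→1 (0)
 24  00111111111101100→0 (1)
 25  01111111111011001→0 (1)
 26  11111111110110011→1 (0)
 27  11111111101100110→1 (0)
 28  11111111011001100→1 (0)
 29  11111110110011000→1 (0)
 30  11111101100110000→1 (0)
 31  11111011001100000→1 (0)
 32  11110110011000000→1 (0)
 33  11101100110000000→1 (1)
 34  11011001100000001→1 (0)
 35  10110011000000010→1 (0)
 36  01100110000000100→0 (0)
 37  11001100000001000→1 (1)
 38  10011000000010001→1 (0)
 39  00110000000100010→0 (1)
 40  01100000001000101→0 (0)
 41  11000000010001010→1 (1)
 42  10000000100010101→1 (1)
 43  00000001000101011→0 (0)
 44  00000010001010110→0 (0)
 45  00000100010101100→0 (0)
 46  00001000101011000→0 (0)
 47  00010001010110000→0 (1)
 48  00100010101100001→0 (0)
 49  01000101011000010→0 (0)
 50  10001010110000100→1 (1)
 51  00010101100001001→0 (1)
 52  00101011000010011→0 (0)
 53  01010110000100110→0 (1)
 54  10101100001001101→1 (1)
 55  01011000010011011→0 (1)
 56  10110000100110111→1 (0)
 57  01100001001101110→0 (0)
 58  11000010011011100→1 (1)
 59  10000100110111001→1 (1)
 60  00001001101110011→0 (0)
 61  00010011011100110→0 (1)
 62  00100110111001101→0 (0)
 63  01001101110011010→0 (0)
 64  10011011100110100→1 (0)
 65  00110111001101000→0 (1)
 66  01101110011010001→0 (0)
 67  11011100110100010→1 (0)
 68  10111001101000100→1 (0)
 69  01110011010001000→0 (1)
 70  11100110100010001→1 (1)
 71  11001101000100011→1 (1)
 72  10011010001000111→1 (0)
 73  00110100010001110→0 (1)
 74  01101000100011101→0 (0)
 75  11010001000111010→1 (0)
 76  10100010001110100→1 (1)
 77  01000100011101001→0 (0)
 78  10001000111010010→1 (1)
 79  00010001110100101→0 (1)
 80  00100011101001011→0 (0)
 81  01000111010010110→0 (0)
 82  10001110100101100→1 (1)
 83  00011101001011001→0 (1)
 84  00111010010110011→0 (1)
 85  01110100101100111→0 (1)
 86  11101001011001111→1 (1)
 87  11010010110011111→1 (0)
 88  10100101100111110→1 (1)
 89  01001011001111101→0 (0)
 90  10010110011111010→1 (0)
 91  00101100111110100→0 (0)
 92  01011001111101000→0 (1)
 93  10110011111010001→1 (0)
 94  01100111110100010→0 (0)
 95  11001111101000100→1 (1)
 96  10011111010001001→1 (0)
 97  00111110100010010→0 (1)
 98  01111101000100101→0 (1)
 99  11111010001001011→1 (0)
100  11110100010010110→1 (0)
101  11101000100101100→1 (1)
102  11010001001011001→1 (0)
103  10100010010110010→1 (1)
104  01000100101100101→0 (0)
105  10001001011001010→1 (1)
106  00010010110010101→0 (1)
107  00100101100101011→0 (0)
108  01001011001010110→0 (0)
109  10010110010101100→1 (0)
110  00101100101011000→0 (0)
111  01011001010110000→0 (1)
112  10110010101100001→1 (0)
113  01100101011000010→0 (0)
114  11001010110000100→1 (1)
115  10010101100001001→1 (0)
116  00101011000010010→0 (0)
117  01010110000100100→0 (1)

1010010111110001110001010011111111110110011000000010001010110000100110111001101000100011101001011001111101000100101100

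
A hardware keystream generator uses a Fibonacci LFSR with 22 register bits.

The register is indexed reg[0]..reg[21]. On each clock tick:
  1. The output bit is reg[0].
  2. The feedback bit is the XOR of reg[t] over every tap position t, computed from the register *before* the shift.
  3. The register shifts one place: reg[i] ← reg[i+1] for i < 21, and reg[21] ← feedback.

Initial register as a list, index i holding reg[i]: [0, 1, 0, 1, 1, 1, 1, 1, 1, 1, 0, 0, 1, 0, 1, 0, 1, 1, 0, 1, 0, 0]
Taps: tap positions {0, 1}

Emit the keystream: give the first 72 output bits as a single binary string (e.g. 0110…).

step | reg (before) | out | fb
   0 | 0101111111001010110100 | 0 | 1
   1 | 1011111110010101101001 | 1 | 1
   2 | 0111111100101011010011 | 0 | 1
   3 | 1111111001010110100111 | 1 | 0
   4 | 1111110010101101001110 | 1 | 0
   5 | 1111100101011010011100 | 1 | 0
   6 | 1111001010110100111000 | 1 | 0
   7 | 1110010101101001110000 | 1 | 0
   8 | 1100101011010011100000 | 1 | 0
   9 | 1001010110100111000000 | 1 | 1
  10 | 0010101101001110000001 | 0 | 0
  11 | 0101011010011100000010 | 0 | 1
  12 | 1010110100111000000101 | 1 | 1
  13 | 0101101001110000001011 | 0 | 1
  14 | 1011010011100000010111 | 1 | 1
  15 | 0110100111000000101111 | 0 | 1
  16 | 1101001110000001011111 | 1 | 0
  17 | 1010011100000010111110 | 1 | 1
  18 | 0100111000000101111101 | 0 | 1
  19 | 1001110000001011111011 | 1 | 1
  20 | 0011100000010111110111 | 0 | 0
  21 | 0111000000101111101110 | 0 | 1
  22 | 1110000001011111011101 | 1 | 0
  23 | 1100000010111110111010 | 1 | 0
  24 | 1000000101111101110100 | 1 | 1
  25 | 0000001011111011101001 | 0 | 0
  26 | 0000010111110111010010 | 0 | 0
  27 | 0000101111101110100100 | 0 | 0
  28 | 0001011111011101001000 | 0 | 0
  29 | 0010111110111010010000 | 0 | 0
  30 | 0101111101110100100000 | 0 | 1
  31 | 1011111011101001000001 | 1 | 1
  32 | 0111110111010010000011 | 0 | 1
  33 | 1111101110100100000111 | 1 | 0
  34 | 1111011101001000001110 | 1 | 0
  35 | 1110111010010000011100 | 1 | 0
  36 | 1101110100100000111000 | 1 | 0
  37 | 1011101001000001110000 | 1 | 1
  38 | 0111010010000011100001 | 0 | 1
  39 | 1110100100000111000011 | 1 | 0
  40 | 1101001000001110000110 | 1 | 0
  41 | 1010010000011100001100 | 1 | 1
  42 | 0100100000111000011001 | 0 | 1
  43 | 1001000001110000110011 | 1 | 1
  44 | 0010000011100001100111 | 0 | 0
  45 | 0100000111000011001110 | 0 | 1
  46 | 1000001110000110011101 | 1 | 1
  47 | 0000011100001100111011 | 0 | 0
  48 | 0000111000011001110110 | 0 | 0
  49 | 0001110000110011101100 | 0 | 0
  50 | 0011100001100111011000 | 0 | 0
  51 | 0111000011001110110000 | 0 | 1
  52 | 1110000110011101100001 | 1 | 0
  53 | 1100001100111011000010 | 1 | 0
  54 | 1000011001110110000100 | 1 | 1
  55 | 0000110011101100001001 | 0 | 0
  56 | 0001100111011000010010 | 0 | 0
  57 | 0011001110110000100100 | 0 | 0
  58 | 0110011101100001001000 | 0 | 1
  59 | 1100111011000010010001 | 1 | 0
  60 | 1001110110000100100010 | 1 | 1
  61 | 0011101100001001000101 | 0 | 0
  62 | 0111011000010010001010 | 0 | 1
  63 | 1110110000100100010101 | 1 | 0
  64 | 1101100001001000101010 | 1 | 0
  65 | 1011000010010001010100 | 1 | 1
  66 | 0110000100100010101001 | 0 | 1
  67 | 1100001001000101010011 | 1 | 0
  68 | 1000010010001010100110 | 1 | 1
  69 | 0000100100010101001101 | 0 | 0
  70 | 0001001000101010011010 | 0 | 0
  71 | 0010010001010100110100 | 0 | 0

010111111100101011010011100000010111110111010010000011100001100111011000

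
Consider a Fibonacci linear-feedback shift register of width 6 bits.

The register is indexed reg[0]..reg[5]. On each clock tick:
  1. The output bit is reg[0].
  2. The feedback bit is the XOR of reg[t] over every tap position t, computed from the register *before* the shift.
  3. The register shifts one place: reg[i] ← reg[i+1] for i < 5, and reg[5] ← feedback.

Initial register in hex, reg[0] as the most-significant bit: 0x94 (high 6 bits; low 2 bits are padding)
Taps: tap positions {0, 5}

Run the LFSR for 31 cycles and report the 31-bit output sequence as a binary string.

k : reg_k → out_k, fb_k
0: 100101 → 1, fb=0
1: 001010 → 0, fb=0
2: 010100 → 0, fb=0
3: 101000 → 1, fb=1
4: 010001 → 0, fb=1
5: 100011 → 1, fb=0
6: 000110 → 0, fb=0
7: 001100 → 0, fb=0
8: 011000 → 0, fb=0
9: 110000 → 1, fb=1
10: 100001 → 1, fb=0
11: 000010 → 0, fb=0
12: 000100 → 0, fb=0
13: 001000 → 0, fb=0
14: 010000 → 0, fb=0
15: 100000 → 1, fb=1
16: 000001 → 0, fb=1
17: 000011 → 0, fb=1
18: 000111 → 0, fb=1
19: 001111 → 0, fb=1
20: 011111 → 0, fb=1
21: 111111 → 1, fb=0
22: 111110 → 1, fb=1
23: 111101 → 1, fb=0
24: 111010 → 1, fb=1
25: 110101 → 1, fb=0
26: 101010 → 1, fb=1
27: 010101 → 0, fb=1
28: 101011 → 1, fb=0
29: 010110 → 0, fb=0
30: 101100 → 1, fb=1

1001010001100001000001111110101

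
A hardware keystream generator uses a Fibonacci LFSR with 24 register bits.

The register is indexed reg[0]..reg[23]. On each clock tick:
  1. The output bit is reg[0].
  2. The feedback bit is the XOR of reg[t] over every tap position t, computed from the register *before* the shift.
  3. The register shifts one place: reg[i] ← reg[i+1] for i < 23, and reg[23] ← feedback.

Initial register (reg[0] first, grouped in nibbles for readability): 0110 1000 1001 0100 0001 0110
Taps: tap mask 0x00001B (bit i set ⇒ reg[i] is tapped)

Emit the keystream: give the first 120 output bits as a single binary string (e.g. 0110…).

011010001001010000010110011101000101110111101110011110111101011110100110111011111011111110110010101101101100011001101001

tick  register→output (feedback)
  0  011010001001010000010110→0 (0)
  1  110100010010100000101100→1 (1)
  2  101000100101000001011001→1 (1)
  3  010001001010000010110011→0 (1)
  4  100010010100000101100111→1 (0)
  5  000100101000001011001110→0 (1)
  6  001001010000010110011101→0 (0)
  7  010010100000101100111010→0 (0)
  8  100101000001011001110100→1 (0)
  9  001010000010110011101000→0 (1)
 10  010100000101100111010001→0 (0)
 11  101000001011001110100010→1 (1)
 12  010000010110011101000101→0 (1)
 13  100000101100111010001011→1 (1)
 14  000001011001110100010111→0 (0)
 15  000010110011101000101110→0 (1)
 16  000101100111010001011101→0 (1)
 17  001011001110100010111011→0 (1)
 18  010110011101000101110111→0 (1)
 19  101100111010001011101111→1 (0)
 20  011001110100010111011110→0 (1)
 21  110011101000101110111101→1 (1)
 22  100111010001011101111011→1 (1)
 23  001110100010111011110111→0 (0)
 24  011101000101110111101110→0 (0)
 25  111010001011101111011100→1 (1)
 26  110100010111011110111001→1 (1)
 27  101000101110111101110011→1 (1)
 28  010001011101111011100111→0 (1)
 29  100010111011110111001111→1 (0)
 30  000101110111101110011110→0 (1)
 31  001011101111011100111101→0 (1)
 32  010111011110111001111011→0 (1)
 33  101110111101110011110111→1 (1)
 34  011101111011100111101111→0 (0)
 35  111011110111001111011110→1 (1)
 36  110111101110011110111101→1 (0)
 37  101111011100111101111010→1 (1)
 38  011110111001111011110101→0 (1)
 39  111101110011110111101011→1 (1)
 40  111011100111101111010111→1 (1)
 41  110111001111011110101111→1 (0)
 42  101110011110111101011110→1 (1)
 43  011100111101111010111101→0 (0)
 44  111001111011110101111010→1 (0)
 45  110011110111101011110100→1 (1)
 46  100111101111010111101001→1 (1)
 47  001111011110101111010011→0 (0)
 48  011110111101011110100110→0 (1)
 49  111101111010111101001101→1 (1)
 50  111011110101111010011011→1 (1)
 51  110111101011110100110111→1 (0)
 52  101111010111101001101110→1 (1)
 53  011110101111010011011101→0 (1)
 54  111101011110100110111011→1 (1)
 55  111010111101001101110111→1 (1)
 56  110101111010011011101111→1 (1)
 57  101011110100110111011111→1 (0)
 58  010111101001101110111110→0 (1)
 59  101111010011011101111101→1 (1)
 60  011110100110111011111011→0 (1)
 61  111101001101110111110111→1 (1)
 62  111010011011101111101111→1 (1)
 63  110100110111011111011111→1 (1)
 64  101001101110111110111111→1 (1)
 65  010011011101111101111111→0 (0)
 66  100110111011111011111110→1 (1)
 67  001101110111110111111101→0 (1)
 68  011011101111101111111011→0 (0)
 69  110111011111011111110110→1 (0)
 70  101110111110111111101100→1 (1)
 71  011101111101111111011001→0 (0)
 72  111011111011111110110010→1 (1)
 73  110111110111111101100101→1 (0)
 74  101111101111111011001010→1 (1)
 75  011111011111110110010101→0 (1)
 76  111110111111101100101011→1 (0)
 77  111101111111011001010110→1 (1)
 78  111011111110110010101101→1 (1)
 79  110111111101100101011011→1 (0)
 80  101111111011001010110110→1 (1)
 81  011111110110010101101101→0 (1)
 82  111111101100101011011011→1 (0)
 83  111111011001010110110110→1 (0)
 84  111110110010101101101100→1 (0)
 85  111101100101011011011000→1 (1)
 86  111011001010110110110001→1 (1)
 87  110110010101101101100011→1 (0)
 88  101100101011011011000110→1 (0)
 89  011001010110110110001100→0 (1)
 90  110010101101101100011001→1 (1)
 91  100101011011011000110011→1 (0)
 92  001010110110110001100110→0 (1)
 93  010101101101100011001101→0 (0)
 94  101011011011000110011010→1 (0)
 95  010110110110001100110100→0 (1)
 96  101101101100011001101001→1 (0)
 97  011011011000110011010010→0 (0)
 98  110110110001100110100100→1 (0)
 99  101101100011001101001000→1 (0)
100  011011000110011010010000→0 (0)
101  110110001100110100100000→1 (0)
102  101100011001101001000000→1 (0)
103  011000110011010010000000→0 (1)
104  110001100110100100000001→1 (0)
105  100011001101001000000010→1 (0)
106  000110011010010000000100→0 (0)
107  001100110100100000001000→0 (1)
108  011001101001000000010001→0 (1)
109  110011010010000000100011→1 (1)
110  100110100100000001000111→1 (1)
111  001101001000000010001111→0 (1)
112  011010010000000100011111→0 (0)
113  110100100000001000111110→1 (1)
114  101001000000010001111101→1 (1)
115  010010000000100011111011→0 (0)
116  100100000001000111110110→1 (0)
117  001000000010001111101100→0 (0)
118  010000000100011111011000→0 (1)
119  100000001000111110110001→1 (1)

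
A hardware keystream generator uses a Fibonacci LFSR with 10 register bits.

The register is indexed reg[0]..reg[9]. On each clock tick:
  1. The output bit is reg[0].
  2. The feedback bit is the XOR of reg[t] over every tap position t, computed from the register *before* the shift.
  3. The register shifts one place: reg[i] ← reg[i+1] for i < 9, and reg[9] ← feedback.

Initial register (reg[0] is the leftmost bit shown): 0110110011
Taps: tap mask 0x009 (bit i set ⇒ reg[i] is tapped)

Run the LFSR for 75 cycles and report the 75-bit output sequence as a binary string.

011011001100001010110101110001101111110001000111100111101101101000000010100

step | reg (before) | out | fb
   0 | 0110110011 | 0 | 0
   1 | 1101100110 | 1 | 0
   2 | 1011001100 | 1 | 0
   3 | 0110011000 | 0 | 0
   4 | 1100110000 | 1 | 1
   5 | 1001100001 | 1 | 0
   6 | 0011000010 | 0 | 1
   7 | 0110000101 | 0 | 0
   8 | 1100001010 | 1 | 1
   9 | 1000010101 | 1 | 1
  10 | 0000101011 | 0 | 0
  11 | 0001010110 | 0 | 1
  12 | 0010101101 | 0 | 0
  13 | 0101011010 | 0 | 1
  14 | 1010110101 | 1 | 1
  15 | 0101101011 | 0 | 1
  16 | 1011010111 | 1 | 0
  17 | 0110101110 | 0 | 0
  18 | 1101011100 | 1 | 0
  19 | 1010111000 | 1 | 1
  20 | 0101110001 | 0 | 1
  21 | 1011100011 | 1 | 0
  22 | 0111000110 | 0 | 1
  23 | 1110001101 | 1 | 1
  24 | 1100011011 | 1 | 1
  25 | 1000110111 | 1 | 1
  26 | 0001101111 | 0 | 1
  27 | 0011011111 | 0 | 1
  28 | 0110111111 | 0 | 0
  29 | 1101111110 | 1 | 0
  30 | 1011111100 | 1 | 0
  31 | 0111111000 | 0 | 1
  32 | 1111110001 | 1 | 0
  33 | 1111100010 | 1 | 0
  34 | 1111000100 | 1 | 0
  35 | 1110001000 | 1 | 1
  36 | 1100010001 | 1 | 1
  37 | 1000100011 | 1 | 1
  38 | 0001000111 | 0 | 1
  39 | 0010001111 | 0 | 0
  40 | 0100011110 | 0 | 0
  41 | 1000111100 | 1 | 1
  42 | 0001111001 | 0 | 1
  43 | 0011110011 | 0 | 1
  44 | 0111100111 | 0 | 1
  45 | 1111001111 | 1 | 0
  46 | 1110011110 | 1 | 1
  47 | 1100111101 | 1 | 1
  48 | 1001111011 | 1 | 0
  49 | 0011110110 | 0 | 1
  50 | 0111101101 | 0 | 1
  51 | 1111011011 | 1 | 0
  52 | 1110110110 | 1 | 1
  53 | 1101101101 | 1 | 0
  54 | 1011011010 | 1 | 0
  55 | 0110110100 | 0 | 0
  56 | 1101101000 | 1 | 0
  57 | 1011010000 | 1 | 0
  58 | 0110100000 | 0 | 0
  59 | 1101000000 | 1 | 0
  60 | 1010000000 | 1 | 1
  61 | 0100000001 | 0 | 0
  62 | 1000000010 | 1 | 1
  63 | 0000000101 | 0 | 0
  64 | 0000001010 | 0 | 0
  65 | 0000010100 | 0 | 0
  66 | 0000101000 | 0 | 0
  67 | 0001010000 | 0 | 1
  68 | 0010100001 | 0 | 0
  69 | 0101000010 | 0 | 1
  70 | 1010000101 | 1 | 1
  71 | 0100001011 | 0 | 0
  72 | 1000010110 | 1 | 1
  73 | 0000101101 | 0 | 0
  74 | 0001011010 | 0 | 1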